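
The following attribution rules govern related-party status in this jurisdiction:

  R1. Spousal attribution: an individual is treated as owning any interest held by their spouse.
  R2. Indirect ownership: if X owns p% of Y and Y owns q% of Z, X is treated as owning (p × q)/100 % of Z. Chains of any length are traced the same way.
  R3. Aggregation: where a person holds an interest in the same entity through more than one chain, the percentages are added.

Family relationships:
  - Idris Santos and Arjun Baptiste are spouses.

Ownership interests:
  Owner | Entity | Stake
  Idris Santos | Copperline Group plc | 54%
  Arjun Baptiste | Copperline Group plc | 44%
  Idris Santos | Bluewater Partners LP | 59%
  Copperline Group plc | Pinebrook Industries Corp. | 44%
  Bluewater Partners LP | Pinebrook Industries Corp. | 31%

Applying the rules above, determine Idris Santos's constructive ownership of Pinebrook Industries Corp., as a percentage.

61.41%

By spousal attribution (R1), Idris Santos is treated as also owning Arjun Baptiste's interest in Copperline Group plc, giving 54% + 44% = 98%.
Chain via Bluewater Partners LP (R2): 59% × 31% = 18.29% of Pinebrook Industries Corp.
Chain via Copperline Group plc (R2): 98% × 44% = 43.12% of Pinebrook Industries Corp.
Aggregating (R3): 18.29% + 43.12% = 61.41%.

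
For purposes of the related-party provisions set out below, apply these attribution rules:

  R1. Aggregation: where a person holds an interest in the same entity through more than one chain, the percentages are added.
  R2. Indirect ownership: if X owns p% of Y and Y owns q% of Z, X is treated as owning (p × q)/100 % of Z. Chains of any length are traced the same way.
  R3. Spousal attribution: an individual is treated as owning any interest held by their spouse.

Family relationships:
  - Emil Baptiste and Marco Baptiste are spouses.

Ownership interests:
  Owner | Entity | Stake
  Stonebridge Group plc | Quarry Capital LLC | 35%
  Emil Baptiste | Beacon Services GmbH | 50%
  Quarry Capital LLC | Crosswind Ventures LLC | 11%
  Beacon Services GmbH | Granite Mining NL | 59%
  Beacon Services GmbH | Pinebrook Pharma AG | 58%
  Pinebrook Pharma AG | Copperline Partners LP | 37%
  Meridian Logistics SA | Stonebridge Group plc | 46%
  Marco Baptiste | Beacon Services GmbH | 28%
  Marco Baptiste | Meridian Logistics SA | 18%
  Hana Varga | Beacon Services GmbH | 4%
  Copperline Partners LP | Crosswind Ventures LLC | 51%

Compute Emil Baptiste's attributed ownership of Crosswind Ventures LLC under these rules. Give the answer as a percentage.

By spousal attribution (R3), Emil Baptiste is treated as also owning Marco Baptiste's interest in Beacon Services GmbH, giving 50% + 28% = 78%.
By spousal attribution (R3), Emil Baptiste is treated as owning Marco Baptiste's 18% interest in Meridian Logistics SA.
Chain via Beacon Services GmbH → Pinebrook Pharma AG → Copperline Partners LP (R2): 78% × 58% × 37% × 51% = 8.536788% of Crosswind Ventures LLC.
Chain via Meridian Logistics SA → Stonebridge Group plc → Quarry Capital LLC (R2): 18% × 46% × 35% × 11% = 0.31878% of Crosswind Ventures LLC.
Aggregating (R1): 8.536788% + 0.31878% = 8.855568%.

8.855568%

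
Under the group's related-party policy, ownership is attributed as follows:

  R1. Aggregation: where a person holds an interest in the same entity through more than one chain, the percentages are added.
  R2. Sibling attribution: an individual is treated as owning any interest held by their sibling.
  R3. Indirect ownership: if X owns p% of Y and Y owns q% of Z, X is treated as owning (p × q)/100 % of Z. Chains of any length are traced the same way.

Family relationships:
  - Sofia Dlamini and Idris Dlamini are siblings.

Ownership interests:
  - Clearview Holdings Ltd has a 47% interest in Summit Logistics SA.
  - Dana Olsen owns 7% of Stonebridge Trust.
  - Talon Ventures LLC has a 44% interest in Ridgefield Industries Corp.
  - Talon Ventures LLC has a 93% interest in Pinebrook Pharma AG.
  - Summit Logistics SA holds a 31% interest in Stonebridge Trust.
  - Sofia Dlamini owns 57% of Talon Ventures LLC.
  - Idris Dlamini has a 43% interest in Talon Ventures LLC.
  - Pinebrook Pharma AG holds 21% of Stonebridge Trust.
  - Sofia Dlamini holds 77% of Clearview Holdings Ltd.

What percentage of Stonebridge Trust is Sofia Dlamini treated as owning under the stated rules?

By sibling attribution (R2), Sofia Dlamini is treated as also owning Idris Dlamini's interest in Talon Ventures LLC, giving 57% + 43% = 100%.
Chain via Clearview Holdings Ltd → Summit Logistics SA (R3): 77% × 47% × 31% = 11.2189% of Stonebridge Trust.
Chain via Talon Ventures LLC → Pinebrook Pharma AG (R3): 100% × 93% × 21% = 19.53% of Stonebridge Trust.
Aggregating (R1): 11.2189% + 19.53% = 30.7489%.

30.7489%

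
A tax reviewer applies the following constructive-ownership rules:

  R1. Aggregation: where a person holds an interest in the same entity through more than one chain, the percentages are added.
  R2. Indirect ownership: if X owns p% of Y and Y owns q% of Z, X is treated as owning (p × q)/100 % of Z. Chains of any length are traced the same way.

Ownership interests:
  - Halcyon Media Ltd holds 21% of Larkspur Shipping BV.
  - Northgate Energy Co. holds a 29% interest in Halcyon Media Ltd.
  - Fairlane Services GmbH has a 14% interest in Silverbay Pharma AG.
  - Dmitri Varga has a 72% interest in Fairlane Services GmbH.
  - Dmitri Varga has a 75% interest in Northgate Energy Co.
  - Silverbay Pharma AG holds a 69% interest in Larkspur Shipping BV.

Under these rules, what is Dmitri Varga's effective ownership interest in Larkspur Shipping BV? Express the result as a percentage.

Chain via Northgate Energy Co. → Halcyon Media Ltd (R2): 75% × 29% × 21% = 4.5675% of Larkspur Shipping BV.
Chain via Fairlane Services GmbH → Silverbay Pharma AG (R2): 72% × 14% × 69% = 6.9552% of Larkspur Shipping BV.
Aggregating (R1): 4.5675% + 6.9552% = 11.5227%.

11.5227%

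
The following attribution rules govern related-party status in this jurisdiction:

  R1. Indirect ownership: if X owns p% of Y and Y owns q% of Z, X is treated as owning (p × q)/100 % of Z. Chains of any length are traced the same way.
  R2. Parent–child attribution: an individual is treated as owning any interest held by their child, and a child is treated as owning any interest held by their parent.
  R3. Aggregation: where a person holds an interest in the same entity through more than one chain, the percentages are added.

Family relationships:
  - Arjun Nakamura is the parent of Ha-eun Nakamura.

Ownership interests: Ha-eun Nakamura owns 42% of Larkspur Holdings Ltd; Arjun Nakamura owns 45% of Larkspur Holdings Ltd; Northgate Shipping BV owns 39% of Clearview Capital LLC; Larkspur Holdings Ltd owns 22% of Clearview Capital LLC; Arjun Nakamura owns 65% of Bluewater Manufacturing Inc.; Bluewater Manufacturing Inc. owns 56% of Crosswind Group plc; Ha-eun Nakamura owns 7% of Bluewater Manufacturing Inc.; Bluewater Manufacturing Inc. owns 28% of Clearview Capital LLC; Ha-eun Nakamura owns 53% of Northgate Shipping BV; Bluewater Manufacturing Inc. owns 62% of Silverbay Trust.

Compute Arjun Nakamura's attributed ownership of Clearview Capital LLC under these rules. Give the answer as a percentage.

By parent–child attribution (R2), Arjun Nakamura is treated as also owning Ha-eun Nakamura's interest in Bluewater Manufacturing Inc, giving 65% + 7% = 72%.
By parent–child attribution (R2), Arjun Nakamura is treated as also owning Ha-eun Nakamura's interest in Larkspur Holdings Ltd, giving 45% + 42% = 87%.
By parent–child attribution (R2), Arjun Nakamura is treated as owning Ha-eun Nakamura's 53% interest in Northgate Shipping BV.
Chain via Bluewater Manufacturing Inc. (R1): 72% × 28% = 20.16% of Clearview Capital LLC.
Chain via Larkspur Holdings Ltd (R1): 87% × 22% = 19.14% of Clearview Capital LLC.
Chain via Northgate Shipping BV (R1): 53% × 39% = 20.67% of Clearview Capital LLC.
Aggregating (R3): 20.16% + 19.14% + 20.67% = 59.97%.

59.97%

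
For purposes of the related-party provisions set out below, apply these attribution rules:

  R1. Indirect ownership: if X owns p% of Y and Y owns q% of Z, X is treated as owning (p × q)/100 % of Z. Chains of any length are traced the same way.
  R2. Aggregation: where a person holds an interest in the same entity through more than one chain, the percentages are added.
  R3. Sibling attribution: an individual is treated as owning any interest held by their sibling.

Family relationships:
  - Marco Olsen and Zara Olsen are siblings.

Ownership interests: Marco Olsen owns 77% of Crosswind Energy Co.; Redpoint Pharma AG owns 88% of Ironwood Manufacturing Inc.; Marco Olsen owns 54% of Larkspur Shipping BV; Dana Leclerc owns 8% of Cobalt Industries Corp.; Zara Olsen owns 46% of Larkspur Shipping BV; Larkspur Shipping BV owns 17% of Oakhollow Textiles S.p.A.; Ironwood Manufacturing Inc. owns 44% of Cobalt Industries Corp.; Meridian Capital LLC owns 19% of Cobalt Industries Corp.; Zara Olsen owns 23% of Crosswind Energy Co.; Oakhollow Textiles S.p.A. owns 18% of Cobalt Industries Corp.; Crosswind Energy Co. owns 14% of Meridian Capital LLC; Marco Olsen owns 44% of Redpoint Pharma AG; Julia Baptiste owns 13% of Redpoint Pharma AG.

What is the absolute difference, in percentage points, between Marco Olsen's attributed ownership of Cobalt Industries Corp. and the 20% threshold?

By sibling attribution (R3), Marco Olsen is treated as also owning Zara Olsen's interest in Larkspur Shipping BV, giving 54% + 46% = 100%.
By sibling attribution (R3), Marco Olsen is treated as also owning Zara Olsen's interest in Crosswind Energy Co, giving 77% + 23% = 100%.
Chain via Larkspur Shipping BV → Oakhollow Textiles S.p.A. (R1): 100% × 17% × 18% = 3.06% of Cobalt Industries Corp.
Chain via Crosswind Energy Co. → Meridian Capital LLC (R1): 100% × 14% × 19% = 2.66% of Cobalt Industries Corp.
Chain via Redpoint Pharma AG → Ironwood Manufacturing Inc. (R1): 44% × 88% × 44% = 17.0368% of Cobalt Industries Corp.
Aggregating (R2): 3.06% + 2.66% + 17.0368% = 22.7568%.
22.7568% exceeds the 20% threshold by 2.7568 percentage points.

2.7568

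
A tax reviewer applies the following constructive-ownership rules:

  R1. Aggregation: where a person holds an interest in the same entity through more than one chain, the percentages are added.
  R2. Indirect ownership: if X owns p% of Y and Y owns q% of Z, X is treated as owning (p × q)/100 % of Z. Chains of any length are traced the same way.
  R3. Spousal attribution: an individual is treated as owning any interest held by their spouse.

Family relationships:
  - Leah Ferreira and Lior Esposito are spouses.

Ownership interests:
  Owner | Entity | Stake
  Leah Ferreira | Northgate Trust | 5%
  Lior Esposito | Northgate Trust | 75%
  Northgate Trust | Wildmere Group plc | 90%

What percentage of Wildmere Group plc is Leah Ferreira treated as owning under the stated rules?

By spousal attribution (R3), Leah Ferreira is treated as also owning Lior Esposito's interest in Northgate Trust, giving 5% + 75% = 80%.
Chain via Northgate Trust (R2): 80% × 90% = 72% of Wildmere Group plc.

72%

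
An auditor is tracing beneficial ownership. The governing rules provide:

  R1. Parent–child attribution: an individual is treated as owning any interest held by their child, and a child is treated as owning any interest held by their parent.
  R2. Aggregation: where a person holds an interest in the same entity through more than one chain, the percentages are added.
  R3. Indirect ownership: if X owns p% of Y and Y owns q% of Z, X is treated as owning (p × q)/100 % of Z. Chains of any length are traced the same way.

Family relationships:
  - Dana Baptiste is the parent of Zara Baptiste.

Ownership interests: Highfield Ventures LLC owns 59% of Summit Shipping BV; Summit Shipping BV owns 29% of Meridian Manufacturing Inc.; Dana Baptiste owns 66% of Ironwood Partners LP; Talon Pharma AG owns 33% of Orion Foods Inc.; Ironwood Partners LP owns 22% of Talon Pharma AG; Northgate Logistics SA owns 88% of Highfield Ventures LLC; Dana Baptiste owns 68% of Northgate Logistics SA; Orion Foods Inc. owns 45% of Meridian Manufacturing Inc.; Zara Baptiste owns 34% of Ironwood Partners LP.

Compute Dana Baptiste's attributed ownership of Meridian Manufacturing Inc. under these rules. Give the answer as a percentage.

By parent–child attribution (R1), Dana Baptiste is treated as also owning Zara Baptiste's interest in Ironwood Partners LP, giving 66% + 34% = 100%.
Chain via Ironwood Partners LP → Talon Pharma AG → Orion Foods Inc. (R3): 100% × 22% × 33% × 45% = 3.267% of Meridian Manufacturing Inc.
Chain via Northgate Logistics SA → Highfield Ventures LLC → Summit Shipping BV (R3): 68% × 88% × 59% × 29% = 10.238624% of Meridian Manufacturing Inc.
Aggregating (R2): 3.267% + 10.238624% = 13.505624%.

13.505624%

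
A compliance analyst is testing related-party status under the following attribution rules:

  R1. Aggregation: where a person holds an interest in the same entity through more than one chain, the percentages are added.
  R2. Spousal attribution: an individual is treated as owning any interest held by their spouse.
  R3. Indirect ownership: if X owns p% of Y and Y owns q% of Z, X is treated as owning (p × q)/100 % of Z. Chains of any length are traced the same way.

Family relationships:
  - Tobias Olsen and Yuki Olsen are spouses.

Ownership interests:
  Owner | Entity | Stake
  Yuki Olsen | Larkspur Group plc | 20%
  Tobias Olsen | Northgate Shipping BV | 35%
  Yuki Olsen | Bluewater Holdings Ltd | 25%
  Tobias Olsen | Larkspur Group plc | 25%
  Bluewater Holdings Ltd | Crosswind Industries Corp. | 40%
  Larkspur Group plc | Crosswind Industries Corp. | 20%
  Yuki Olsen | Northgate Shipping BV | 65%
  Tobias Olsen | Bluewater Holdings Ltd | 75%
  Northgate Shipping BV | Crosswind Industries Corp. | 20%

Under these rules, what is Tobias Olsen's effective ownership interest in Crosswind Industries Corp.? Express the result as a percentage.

69%

By spousal attribution (R2), Tobias Olsen is treated as also owning Yuki Olsen's interest in Larkspur Group plc, giving 25% + 20% = 45%.
By spousal attribution (R2), Tobias Olsen is treated as also owning Yuki Olsen's interest in Bluewater Holdings Ltd, giving 75% + 25% = 100%.
By spousal attribution (R2), Tobias Olsen is treated as also owning Yuki Olsen's interest in Northgate Shipping BV, giving 35% + 65% = 100%.
Chain via Larkspur Group plc (R3): 45% × 20% = 9% of Crosswind Industries Corp.
Chain via Bluewater Holdings Ltd (R3): 100% × 40% = 40% of Crosswind Industries Corp.
Chain via Northgate Shipping BV (R3): 100% × 20% = 20% of Crosswind Industries Corp.
Aggregating (R1): 9% + 40% + 20% = 69%.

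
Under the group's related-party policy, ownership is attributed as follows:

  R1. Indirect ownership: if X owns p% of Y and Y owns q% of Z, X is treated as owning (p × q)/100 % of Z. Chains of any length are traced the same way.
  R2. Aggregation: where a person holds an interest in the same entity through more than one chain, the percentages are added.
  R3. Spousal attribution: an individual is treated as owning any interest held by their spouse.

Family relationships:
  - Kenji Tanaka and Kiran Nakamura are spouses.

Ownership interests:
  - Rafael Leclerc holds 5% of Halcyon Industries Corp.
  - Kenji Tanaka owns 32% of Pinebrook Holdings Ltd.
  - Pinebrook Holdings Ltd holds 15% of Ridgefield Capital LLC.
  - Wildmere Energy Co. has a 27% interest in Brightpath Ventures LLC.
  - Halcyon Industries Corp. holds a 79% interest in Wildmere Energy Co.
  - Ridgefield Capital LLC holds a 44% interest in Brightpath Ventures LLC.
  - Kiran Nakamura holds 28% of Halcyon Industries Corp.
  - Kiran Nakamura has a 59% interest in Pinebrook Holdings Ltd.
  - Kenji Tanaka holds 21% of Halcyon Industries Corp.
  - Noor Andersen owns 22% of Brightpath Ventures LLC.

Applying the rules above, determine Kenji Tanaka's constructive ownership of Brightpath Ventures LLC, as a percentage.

By spousal attribution (R3), Kenji Tanaka is treated as also owning Kiran Nakamura's interest in Pinebrook Holdings Ltd, giving 32% + 59% = 91%.
By spousal attribution (R3), Kenji Tanaka is treated as also owning Kiran Nakamura's interest in Halcyon Industries Corp, giving 21% + 28% = 49%.
Chain via Pinebrook Holdings Ltd → Ridgefield Capital LLC (R1): 91% × 15% × 44% = 6.006% of Brightpath Ventures LLC.
Chain via Halcyon Industries Corp. → Wildmere Energy Co. (R1): 49% × 79% × 27% = 10.4517% of Brightpath Ventures LLC.
Aggregating (R2): 6.006% + 10.4517% = 16.4577%.

16.4577%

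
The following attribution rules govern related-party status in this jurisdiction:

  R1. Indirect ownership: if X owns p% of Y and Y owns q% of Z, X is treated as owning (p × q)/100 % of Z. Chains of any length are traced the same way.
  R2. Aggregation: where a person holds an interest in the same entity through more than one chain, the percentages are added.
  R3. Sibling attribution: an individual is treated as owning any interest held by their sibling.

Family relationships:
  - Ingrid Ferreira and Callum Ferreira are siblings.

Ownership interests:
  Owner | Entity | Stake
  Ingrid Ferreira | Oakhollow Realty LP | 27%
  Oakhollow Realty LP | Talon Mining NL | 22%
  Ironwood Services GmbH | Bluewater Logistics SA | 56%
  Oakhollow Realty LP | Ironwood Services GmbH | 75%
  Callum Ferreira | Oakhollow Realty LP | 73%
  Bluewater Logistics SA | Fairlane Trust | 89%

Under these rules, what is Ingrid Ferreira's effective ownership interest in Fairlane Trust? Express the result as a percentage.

By sibling attribution (R3), Ingrid Ferreira is treated as also owning Callum Ferreira's interest in Oakhollow Realty LP, giving 27% + 73% = 100%.
Chain via Oakhollow Realty LP → Ironwood Services GmbH → Bluewater Logistics SA (R1): 100% × 75% × 56% × 89% = 37.38% of Fairlane Trust.

37.38%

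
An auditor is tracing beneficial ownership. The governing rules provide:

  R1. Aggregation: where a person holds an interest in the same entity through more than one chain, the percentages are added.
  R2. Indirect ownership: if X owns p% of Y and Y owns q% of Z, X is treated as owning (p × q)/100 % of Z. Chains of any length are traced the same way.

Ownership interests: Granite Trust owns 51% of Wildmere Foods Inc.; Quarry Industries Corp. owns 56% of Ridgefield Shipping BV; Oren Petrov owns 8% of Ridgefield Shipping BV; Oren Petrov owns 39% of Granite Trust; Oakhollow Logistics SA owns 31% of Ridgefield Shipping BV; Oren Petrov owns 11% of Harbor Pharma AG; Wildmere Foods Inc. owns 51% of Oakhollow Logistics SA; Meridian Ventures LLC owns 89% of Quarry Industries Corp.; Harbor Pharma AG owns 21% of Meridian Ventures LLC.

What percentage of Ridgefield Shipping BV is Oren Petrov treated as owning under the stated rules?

12.295913%

Chain via Granite Trust → Wildmere Foods Inc. → Oakhollow Logistics SA (R2): 39% × 51% × 51% × 31% = 3.144609% of Ridgefield Shipping BV.
Chain via Harbor Pharma AG → Meridian Ventures LLC → Quarry Industries Corp. (R2): 11% × 21% × 89% × 56% = 1.151304% of Ridgefield Shipping BV.
Direct interest in Ridgefield Shipping BV: 8%.
Aggregating (R1): 3.144609% + 1.151304% + 8% = 12.295913%.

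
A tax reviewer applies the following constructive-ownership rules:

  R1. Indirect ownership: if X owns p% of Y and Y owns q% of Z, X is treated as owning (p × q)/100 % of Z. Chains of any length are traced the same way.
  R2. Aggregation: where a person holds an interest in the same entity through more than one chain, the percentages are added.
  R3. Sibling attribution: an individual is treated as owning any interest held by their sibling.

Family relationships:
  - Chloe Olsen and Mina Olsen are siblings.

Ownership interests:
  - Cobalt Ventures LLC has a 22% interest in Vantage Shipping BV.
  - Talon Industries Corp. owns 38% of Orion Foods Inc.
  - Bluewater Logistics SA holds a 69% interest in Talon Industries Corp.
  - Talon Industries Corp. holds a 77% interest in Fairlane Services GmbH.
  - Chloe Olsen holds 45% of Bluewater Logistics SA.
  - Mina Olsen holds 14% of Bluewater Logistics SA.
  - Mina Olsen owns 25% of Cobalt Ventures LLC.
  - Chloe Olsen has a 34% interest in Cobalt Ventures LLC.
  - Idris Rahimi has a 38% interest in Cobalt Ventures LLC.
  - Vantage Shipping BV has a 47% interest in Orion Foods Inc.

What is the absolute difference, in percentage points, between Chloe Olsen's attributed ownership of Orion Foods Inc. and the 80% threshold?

By sibling attribution (R3), Chloe Olsen is treated as also owning Mina Olsen's interest in Bluewater Logistics SA, giving 45% + 14% = 59%.
By sibling attribution (R3), Chloe Olsen is treated as also owning Mina Olsen's interest in Cobalt Ventures LLC, giving 34% + 25% = 59%.
Chain via Bluewater Logistics SA → Talon Industries Corp. (R1): 59% × 69% × 38% = 15.4698% of Orion Foods Inc.
Chain via Cobalt Ventures LLC → Vantage Shipping BV (R1): 59% × 22% × 47% = 6.1006% of Orion Foods Inc.
Aggregating (R2): 15.4698% + 6.1006% = 21.5704%.
21.5704% falls short of the 80% threshold by 58.4296 percentage points.

58.4296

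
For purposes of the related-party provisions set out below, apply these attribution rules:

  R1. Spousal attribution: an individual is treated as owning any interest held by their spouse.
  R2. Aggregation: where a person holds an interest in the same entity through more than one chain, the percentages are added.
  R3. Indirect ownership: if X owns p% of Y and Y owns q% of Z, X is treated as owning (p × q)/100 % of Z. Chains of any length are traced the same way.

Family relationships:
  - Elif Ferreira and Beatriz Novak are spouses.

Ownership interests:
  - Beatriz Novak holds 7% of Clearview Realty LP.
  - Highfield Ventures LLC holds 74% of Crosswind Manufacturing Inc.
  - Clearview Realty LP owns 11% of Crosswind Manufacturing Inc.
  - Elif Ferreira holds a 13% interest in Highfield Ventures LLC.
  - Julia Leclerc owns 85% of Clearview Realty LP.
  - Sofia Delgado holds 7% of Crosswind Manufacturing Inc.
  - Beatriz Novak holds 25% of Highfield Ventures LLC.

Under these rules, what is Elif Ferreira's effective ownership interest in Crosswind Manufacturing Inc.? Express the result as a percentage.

By spousal attribution (R1), Elif Ferreira is treated as also owning Beatriz Novak's interest in Highfield Ventures LLC, giving 13% + 25% = 38%.
By spousal attribution (R1), Elif Ferreira is treated as owning Beatriz Novak's 7% interest in Clearview Realty LP.
Chain via Highfield Ventures LLC (R3): 38% × 74% = 28.12% of Crosswind Manufacturing Inc.
Chain via Clearview Realty LP (R3): 7% × 11% = 0.77% of Crosswind Manufacturing Inc.
Aggregating (R2): 28.12% + 0.77% = 28.89%.

28.89%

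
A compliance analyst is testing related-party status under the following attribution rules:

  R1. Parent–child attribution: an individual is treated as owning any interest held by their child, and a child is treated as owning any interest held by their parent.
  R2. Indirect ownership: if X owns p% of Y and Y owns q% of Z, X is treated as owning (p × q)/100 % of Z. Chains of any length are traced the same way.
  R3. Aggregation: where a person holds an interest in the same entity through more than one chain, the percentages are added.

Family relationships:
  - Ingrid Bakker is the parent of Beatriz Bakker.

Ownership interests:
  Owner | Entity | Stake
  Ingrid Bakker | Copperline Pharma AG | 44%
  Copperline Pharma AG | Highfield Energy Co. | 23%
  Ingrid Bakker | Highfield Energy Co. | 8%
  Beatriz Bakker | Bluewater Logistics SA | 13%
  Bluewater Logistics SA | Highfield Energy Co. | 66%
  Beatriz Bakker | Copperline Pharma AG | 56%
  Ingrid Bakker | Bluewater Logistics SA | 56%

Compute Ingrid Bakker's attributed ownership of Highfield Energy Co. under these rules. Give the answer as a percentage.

By parent–child attribution (R1), Ingrid Bakker is treated as also owning Beatriz Bakker's interest in Bluewater Logistics SA, giving 56% + 13% = 69%.
By parent–child attribution (R1), Ingrid Bakker is treated as also owning Beatriz Bakker's interest in Copperline Pharma AG, giving 44% + 56% = 100%.
Chain via Bluewater Logistics SA (R2): 69% × 66% = 45.54% of Highfield Energy Co.
Chain via Copperline Pharma AG (R2): 100% × 23% = 23% of Highfield Energy Co.
Direct interest in Highfield Energy Co: 8%.
Aggregating (R3): 45.54% + 23% + 8% = 76.54%.

76.54%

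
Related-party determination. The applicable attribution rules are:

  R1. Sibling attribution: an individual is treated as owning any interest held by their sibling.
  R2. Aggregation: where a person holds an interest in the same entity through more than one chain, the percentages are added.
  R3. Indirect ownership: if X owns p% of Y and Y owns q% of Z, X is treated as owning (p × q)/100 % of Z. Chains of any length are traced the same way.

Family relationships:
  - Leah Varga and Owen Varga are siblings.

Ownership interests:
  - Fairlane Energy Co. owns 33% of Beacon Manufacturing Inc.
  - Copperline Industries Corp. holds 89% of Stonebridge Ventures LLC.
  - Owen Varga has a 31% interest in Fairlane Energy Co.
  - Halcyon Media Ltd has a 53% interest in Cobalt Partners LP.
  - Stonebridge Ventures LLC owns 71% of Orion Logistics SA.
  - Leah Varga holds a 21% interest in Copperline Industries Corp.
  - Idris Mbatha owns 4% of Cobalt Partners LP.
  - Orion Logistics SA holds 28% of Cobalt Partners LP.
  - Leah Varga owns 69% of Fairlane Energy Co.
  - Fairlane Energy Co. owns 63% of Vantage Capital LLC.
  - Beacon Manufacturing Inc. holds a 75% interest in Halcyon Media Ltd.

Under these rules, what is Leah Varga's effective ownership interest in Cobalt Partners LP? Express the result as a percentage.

By sibling attribution (R1), Leah Varga is treated as also owning Owen Varga's interest in Fairlane Energy Co, giving 69% + 31% = 100%.
Chain via Copperline Industries Corp. → Stonebridge Ventures LLC → Orion Logistics SA (R3): 21% × 89% × 71% × 28% = 3.715572% of Cobalt Partners LP.
Chain via Fairlane Energy Co. → Beacon Manufacturing Inc. → Halcyon Media Ltd (R3): 100% × 33% × 75% × 53% = 13.1175% of Cobalt Partners LP.
Aggregating (R2): 3.715572% + 13.1175% = 16.833072%.

16.833072%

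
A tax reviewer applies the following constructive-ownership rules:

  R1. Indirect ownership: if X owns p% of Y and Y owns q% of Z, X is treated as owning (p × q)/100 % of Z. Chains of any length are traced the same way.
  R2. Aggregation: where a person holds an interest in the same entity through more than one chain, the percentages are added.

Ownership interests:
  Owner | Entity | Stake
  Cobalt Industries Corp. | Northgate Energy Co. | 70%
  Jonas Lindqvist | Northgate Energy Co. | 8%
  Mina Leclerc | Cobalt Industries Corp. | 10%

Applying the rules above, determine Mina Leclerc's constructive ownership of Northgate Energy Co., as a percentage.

7%

Chain via Cobalt Industries Corp. (R1): 10% × 70% = 7% of Northgate Energy Co.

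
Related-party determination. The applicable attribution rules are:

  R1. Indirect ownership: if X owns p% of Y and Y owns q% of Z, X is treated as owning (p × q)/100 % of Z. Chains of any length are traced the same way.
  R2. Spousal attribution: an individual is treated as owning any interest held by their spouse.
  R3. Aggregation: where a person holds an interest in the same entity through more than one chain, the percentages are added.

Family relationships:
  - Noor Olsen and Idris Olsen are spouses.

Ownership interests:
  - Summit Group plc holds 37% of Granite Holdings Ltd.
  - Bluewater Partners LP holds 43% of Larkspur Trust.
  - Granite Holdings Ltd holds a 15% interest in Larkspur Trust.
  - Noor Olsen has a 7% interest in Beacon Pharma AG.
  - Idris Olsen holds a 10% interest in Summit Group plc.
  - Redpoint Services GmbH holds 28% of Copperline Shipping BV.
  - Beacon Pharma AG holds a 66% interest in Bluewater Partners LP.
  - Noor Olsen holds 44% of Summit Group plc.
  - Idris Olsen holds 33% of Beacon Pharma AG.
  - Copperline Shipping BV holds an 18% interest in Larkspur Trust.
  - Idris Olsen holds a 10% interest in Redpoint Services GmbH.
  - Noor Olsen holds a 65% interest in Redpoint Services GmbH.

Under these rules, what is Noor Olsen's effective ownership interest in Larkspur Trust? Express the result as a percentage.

By spousal attribution (R2), Noor Olsen is treated as also owning Idris Olsen's interest in Summit Group plc, giving 44% + 10% = 54%.
By spousal attribution (R2), Noor Olsen is treated as also owning Idris Olsen's interest in Beacon Pharma AG, giving 7% + 33% = 40%.
By spousal attribution (R2), Noor Olsen is treated as also owning Idris Olsen's interest in Redpoint Services GmbH, giving 65% + 10% = 75%.
Chain via Summit Group plc → Granite Holdings Ltd (R1): 54% × 37% × 15% = 2.997% of Larkspur Trust.
Chain via Beacon Pharma AG → Bluewater Partners LP (R1): 40% × 66% × 43% = 11.352% of Larkspur Trust.
Chain via Redpoint Services GmbH → Copperline Shipping BV (R1): 75% × 28% × 18% = 3.78% of Larkspur Trust.
Aggregating (R3): 2.997% + 11.352% + 3.78% = 18.129%.

18.129%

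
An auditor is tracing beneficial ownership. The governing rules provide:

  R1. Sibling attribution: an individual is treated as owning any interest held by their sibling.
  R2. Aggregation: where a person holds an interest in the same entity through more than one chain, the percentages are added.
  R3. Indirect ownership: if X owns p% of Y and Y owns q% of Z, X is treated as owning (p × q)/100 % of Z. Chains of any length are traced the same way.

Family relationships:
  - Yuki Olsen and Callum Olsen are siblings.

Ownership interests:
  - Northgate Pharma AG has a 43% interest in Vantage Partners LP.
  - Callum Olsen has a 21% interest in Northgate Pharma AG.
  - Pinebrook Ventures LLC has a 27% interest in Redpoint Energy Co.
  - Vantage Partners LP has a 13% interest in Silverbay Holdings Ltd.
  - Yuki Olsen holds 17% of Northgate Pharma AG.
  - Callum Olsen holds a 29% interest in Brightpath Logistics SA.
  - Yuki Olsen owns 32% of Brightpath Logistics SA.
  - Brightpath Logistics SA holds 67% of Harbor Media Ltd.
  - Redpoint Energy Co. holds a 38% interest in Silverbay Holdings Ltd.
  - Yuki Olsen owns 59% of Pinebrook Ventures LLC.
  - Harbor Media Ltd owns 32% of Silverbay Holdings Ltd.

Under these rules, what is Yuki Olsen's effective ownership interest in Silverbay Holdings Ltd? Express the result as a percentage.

By sibling attribution (R1), Yuki Olsen is treated as also owning Callum Olsen's interest in Northgate Pharma AG, giving 17% + 21% = 38%.
By sibling attribution (R1), Yuki Olsen is treated as also owning Callum Olsen's interest in Brightpath Logistics SA, giving 32% + 29% = 61%.
Chain via Northgate Pharma AG → Vantage Partners LP (R3): 38% × 43% × 13% = 2.1242% of Silverbay Holdings Ltd.
Chain via Pinebrook Ventures LLC → Redpoint Energy Co. (R3): 59% × 27% × 38% = 6.0534% of Silverbay Holdings Ltd.
Chain via Brightpath Logistics SA → Harbor Media Ltd (R3): 61% × 67% × 32% = 13.0784% of Silverbay Holdings Ltd.
Aggregating (R2): 2.1242% + 6.0534% + 13.0784% = 21.256%.

21.256%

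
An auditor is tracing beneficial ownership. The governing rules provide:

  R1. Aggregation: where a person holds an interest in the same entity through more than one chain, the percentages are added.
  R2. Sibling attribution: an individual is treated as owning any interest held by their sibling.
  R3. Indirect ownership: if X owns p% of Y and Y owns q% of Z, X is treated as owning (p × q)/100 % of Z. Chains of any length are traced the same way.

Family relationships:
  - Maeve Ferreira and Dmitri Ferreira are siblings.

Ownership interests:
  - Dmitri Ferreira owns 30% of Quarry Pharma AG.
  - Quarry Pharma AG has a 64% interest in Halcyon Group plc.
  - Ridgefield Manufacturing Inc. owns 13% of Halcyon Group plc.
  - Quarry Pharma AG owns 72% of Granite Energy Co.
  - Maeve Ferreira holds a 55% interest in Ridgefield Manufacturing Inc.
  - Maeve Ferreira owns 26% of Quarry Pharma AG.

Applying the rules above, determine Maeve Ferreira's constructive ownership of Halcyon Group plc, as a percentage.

By sibling attribution (R2), Maeve Ferreira is treated as also owning Dmitri Ferreira's interest in Quarry Pharma AG, giving 26% + 30% = 56%.
Chain via Quarry Pharma AG (R3): 56% × 64% = 35.84% of Halcyon Group plc.
Chain via Ridgefield Manufacturing Inc. (R3): 55% × 13% = 7.15% of Halcyon Group plc.
Aggregating (R1): 35.84% + 7.15% = 42.99%.

42.99%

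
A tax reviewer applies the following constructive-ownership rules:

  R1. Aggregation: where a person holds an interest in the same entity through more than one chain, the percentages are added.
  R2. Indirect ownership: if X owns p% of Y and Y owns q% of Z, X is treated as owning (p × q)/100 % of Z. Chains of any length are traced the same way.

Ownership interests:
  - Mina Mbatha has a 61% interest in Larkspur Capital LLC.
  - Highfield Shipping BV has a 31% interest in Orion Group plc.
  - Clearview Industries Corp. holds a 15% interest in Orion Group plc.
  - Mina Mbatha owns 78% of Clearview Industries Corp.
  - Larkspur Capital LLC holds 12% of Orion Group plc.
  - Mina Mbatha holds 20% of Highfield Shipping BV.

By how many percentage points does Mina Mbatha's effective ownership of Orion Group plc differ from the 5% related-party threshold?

20.22

Chain via Clearview Industries Corp. (R2): 78% × 15% = 11.7% of Orion Group plc.
Chain via Highfield Shipping BV (R2): 20% × 31% = 6.2% of Orion Group plc.
Chain via Larkspur Capital LLC (R2): 61% × 12% = 7.32% of Orion Group plc.
Aggregating (R1): 11.7% + 6.2% + 7.32% = 25.22%.
25.22% exceeds the 5% threshold by 20.22 percentage points.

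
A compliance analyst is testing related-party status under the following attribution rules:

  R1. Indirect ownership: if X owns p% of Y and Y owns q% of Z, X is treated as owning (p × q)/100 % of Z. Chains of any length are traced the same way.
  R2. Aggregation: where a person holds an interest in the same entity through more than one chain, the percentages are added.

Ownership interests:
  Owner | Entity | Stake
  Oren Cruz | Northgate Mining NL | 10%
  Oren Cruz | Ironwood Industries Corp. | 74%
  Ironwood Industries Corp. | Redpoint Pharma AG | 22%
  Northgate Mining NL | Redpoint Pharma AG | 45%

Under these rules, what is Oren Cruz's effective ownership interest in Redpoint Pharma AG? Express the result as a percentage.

Chain via Northgate Mining NL (R1): 10% × 45% = 4.5% of Redpoint Pharma AG.
Chain via Ironwood Industries Corp. (R1): 74% × 22% = 16.28% of Redpoint Pharma AG.
Aggregating (R2): 4.5% + 16.28% = 20.78%.

20.78%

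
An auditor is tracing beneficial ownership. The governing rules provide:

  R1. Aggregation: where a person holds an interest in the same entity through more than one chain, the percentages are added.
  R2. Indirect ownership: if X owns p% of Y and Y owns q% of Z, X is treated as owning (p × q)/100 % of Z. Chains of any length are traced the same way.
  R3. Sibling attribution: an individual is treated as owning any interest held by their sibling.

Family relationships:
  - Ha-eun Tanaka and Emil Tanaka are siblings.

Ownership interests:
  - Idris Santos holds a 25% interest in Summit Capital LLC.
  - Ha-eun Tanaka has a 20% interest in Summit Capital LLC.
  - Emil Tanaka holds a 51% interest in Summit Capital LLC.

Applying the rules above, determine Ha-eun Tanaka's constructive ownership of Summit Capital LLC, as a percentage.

71%

By sibling attribution (R3), Ha-eun Tanaka is treated as also owning Emil Tanaka's interest in Summit Capital LLC, giving 20% + 51% = 71%.
Direct interest in Summit Capital LLC: 71%.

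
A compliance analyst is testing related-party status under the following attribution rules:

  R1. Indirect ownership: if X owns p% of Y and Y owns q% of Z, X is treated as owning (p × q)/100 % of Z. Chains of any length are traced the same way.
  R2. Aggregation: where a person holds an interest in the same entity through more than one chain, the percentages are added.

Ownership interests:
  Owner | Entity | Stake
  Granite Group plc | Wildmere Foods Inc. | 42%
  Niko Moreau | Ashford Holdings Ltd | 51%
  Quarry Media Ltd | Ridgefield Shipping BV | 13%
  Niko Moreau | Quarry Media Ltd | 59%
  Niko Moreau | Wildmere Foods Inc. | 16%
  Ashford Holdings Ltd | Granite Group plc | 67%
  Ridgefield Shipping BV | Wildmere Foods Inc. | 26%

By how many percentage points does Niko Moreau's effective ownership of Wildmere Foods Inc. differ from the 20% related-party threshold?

Chain via Ashford Holdings Ltd → Granite Group plc (R1): 51% × 67% × 42% = 14.3514% of Wildmere Foods Inc.
Chain via Quarry Media Ltd → Ridgefield Shipping BV (R1): 59% × 13% × 26% = 1.9942% of Wildmere Foods Inc.
Direct interest in Wildmere Foods Inc: 16%.
Aggregating (R2): 14.3514% + 1.9942% + 16% = 32.3456%.
32.3456% exceeds the 20% threshold by 12.3456 percentage points.

12.3456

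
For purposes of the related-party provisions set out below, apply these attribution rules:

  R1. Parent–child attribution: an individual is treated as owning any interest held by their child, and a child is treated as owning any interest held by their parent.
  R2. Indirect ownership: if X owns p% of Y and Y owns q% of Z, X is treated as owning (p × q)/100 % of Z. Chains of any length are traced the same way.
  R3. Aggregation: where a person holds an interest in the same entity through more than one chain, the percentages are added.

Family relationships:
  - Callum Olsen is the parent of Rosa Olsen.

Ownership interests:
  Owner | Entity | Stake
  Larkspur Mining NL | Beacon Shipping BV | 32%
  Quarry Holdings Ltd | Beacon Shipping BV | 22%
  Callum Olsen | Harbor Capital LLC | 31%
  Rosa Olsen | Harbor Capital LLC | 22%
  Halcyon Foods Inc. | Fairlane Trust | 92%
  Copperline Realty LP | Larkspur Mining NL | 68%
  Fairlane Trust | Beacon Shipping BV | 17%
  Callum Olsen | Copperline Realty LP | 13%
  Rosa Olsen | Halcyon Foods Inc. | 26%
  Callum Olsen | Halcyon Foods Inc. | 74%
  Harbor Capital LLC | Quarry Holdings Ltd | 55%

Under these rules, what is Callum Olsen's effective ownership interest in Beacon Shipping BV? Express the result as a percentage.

By parent–child attribution (R1), Callum Olsen is treated as also owning Rosa Olsen's interest in Harbor Capital LLC, giving 31% + 22% = 53%.
By parent–child attribution (R1), Callum Olsen is treated as also owning Rosa Olsen's interest in Halcyon Foods Inc, giving 74% + 26% = 100%.
Chain via Copperline Realty LP → Larkspur Mining NL (R2): 13% × 68% × 32% = 2.8288% of Beacon Shipping BV.
Chain via Harbor Capital LLC → Quarry Holdings Ltd (R2): 53% × 55% × 22% = 6.413% of Beacon Shipping BV.
Chain via Halcyon Foods Inc. → Fairlane Trust (R2): 100% × 92% × 17% = 15.64% of Beacon Shipping BV.
Aggregating (R3): 2.8288% + 6.413% + 15.64% = 24.8818%.

24.8818%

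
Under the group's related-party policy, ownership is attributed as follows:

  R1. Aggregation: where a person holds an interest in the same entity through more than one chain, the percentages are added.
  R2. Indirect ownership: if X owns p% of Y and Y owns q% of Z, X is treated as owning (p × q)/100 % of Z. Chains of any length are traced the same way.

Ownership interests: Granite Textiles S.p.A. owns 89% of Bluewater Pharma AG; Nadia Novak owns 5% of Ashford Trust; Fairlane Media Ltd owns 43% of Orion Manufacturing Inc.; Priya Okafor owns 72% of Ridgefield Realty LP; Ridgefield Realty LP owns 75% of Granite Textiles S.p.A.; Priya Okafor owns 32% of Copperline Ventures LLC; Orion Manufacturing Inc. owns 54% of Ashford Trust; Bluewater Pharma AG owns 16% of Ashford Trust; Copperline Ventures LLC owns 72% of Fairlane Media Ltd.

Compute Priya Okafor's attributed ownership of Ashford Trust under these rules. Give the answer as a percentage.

Chain via Ridgefield Realty LP → Granite Textiles S.p.A. → Bluewater Pharma AG (R2): 72% × 75% × 89% × 16% = 7.6896% of Ashford Trust.
Chain via Copperline Ventures LLC → Fairlane Media Ltd → Orion Manufacturing Inc. (R2): 32% × 72% × 43% × 54% = 5.349888% of Ashford Trust.
Aggregating (R1): 7.6896% + 5.349888% = 13.039488%.

13.039488%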